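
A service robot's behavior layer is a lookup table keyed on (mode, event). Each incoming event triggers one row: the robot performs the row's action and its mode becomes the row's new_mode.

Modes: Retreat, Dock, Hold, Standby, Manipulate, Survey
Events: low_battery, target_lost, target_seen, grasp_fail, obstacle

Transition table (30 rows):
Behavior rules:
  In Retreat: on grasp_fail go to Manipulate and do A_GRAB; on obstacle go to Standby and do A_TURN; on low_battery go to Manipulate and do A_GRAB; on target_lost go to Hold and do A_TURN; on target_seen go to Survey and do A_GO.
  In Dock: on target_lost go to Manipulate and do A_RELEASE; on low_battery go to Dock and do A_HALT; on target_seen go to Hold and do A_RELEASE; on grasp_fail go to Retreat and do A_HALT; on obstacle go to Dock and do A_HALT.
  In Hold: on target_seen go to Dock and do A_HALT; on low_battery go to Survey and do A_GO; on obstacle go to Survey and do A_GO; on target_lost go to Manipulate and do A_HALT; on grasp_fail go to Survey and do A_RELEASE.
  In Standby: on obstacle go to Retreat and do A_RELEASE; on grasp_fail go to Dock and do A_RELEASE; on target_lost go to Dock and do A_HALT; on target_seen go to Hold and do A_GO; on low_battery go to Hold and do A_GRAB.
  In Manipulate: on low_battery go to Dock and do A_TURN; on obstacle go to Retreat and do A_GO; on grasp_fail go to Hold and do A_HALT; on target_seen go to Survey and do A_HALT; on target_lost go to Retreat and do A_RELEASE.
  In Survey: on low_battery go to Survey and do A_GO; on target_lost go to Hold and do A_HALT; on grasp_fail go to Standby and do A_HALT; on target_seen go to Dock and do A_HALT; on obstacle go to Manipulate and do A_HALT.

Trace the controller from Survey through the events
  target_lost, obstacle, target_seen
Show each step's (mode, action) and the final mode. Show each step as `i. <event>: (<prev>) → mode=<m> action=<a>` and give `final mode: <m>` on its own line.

1. target_lost: (Survey) → mode=Hold action=A_HALT
2. obstacle: (Hold) → mode=Survey action=A_GO
3. target_seen: (Survey) → mode=Dock action=A_HALT

final mode: Dock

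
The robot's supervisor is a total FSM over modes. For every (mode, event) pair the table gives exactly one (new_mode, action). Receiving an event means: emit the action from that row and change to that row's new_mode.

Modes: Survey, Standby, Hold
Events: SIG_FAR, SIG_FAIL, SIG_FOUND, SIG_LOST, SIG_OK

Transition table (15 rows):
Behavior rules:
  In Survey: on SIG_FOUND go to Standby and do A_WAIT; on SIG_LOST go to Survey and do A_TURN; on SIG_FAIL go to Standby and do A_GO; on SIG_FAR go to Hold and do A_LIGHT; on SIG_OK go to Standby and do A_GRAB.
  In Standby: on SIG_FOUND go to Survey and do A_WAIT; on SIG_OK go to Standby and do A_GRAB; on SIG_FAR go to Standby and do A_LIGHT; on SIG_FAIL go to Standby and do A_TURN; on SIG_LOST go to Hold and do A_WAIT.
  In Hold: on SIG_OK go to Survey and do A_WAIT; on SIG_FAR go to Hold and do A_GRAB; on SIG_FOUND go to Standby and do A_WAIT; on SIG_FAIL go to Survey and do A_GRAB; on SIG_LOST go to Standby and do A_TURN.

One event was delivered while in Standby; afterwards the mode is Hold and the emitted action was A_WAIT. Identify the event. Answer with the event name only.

try SIG_FAR: (Standby, SIG_FAR) → (Standby, A_LIGHT)
try SIG_FAIL: (Standby, SIG_FAIL) → (Standby, A_TURN)
try SIG_FOUND: (Standby, SIG_FOUND) → (Survey, A_WAIT)
try SIG_LOST: (Standby, SIG_LOST) → (Hold, A_WAIT)  ← matches
try SIG_OK: (Standby, SIG_OK) → (Standby, A_GRAB)

SIG_LOST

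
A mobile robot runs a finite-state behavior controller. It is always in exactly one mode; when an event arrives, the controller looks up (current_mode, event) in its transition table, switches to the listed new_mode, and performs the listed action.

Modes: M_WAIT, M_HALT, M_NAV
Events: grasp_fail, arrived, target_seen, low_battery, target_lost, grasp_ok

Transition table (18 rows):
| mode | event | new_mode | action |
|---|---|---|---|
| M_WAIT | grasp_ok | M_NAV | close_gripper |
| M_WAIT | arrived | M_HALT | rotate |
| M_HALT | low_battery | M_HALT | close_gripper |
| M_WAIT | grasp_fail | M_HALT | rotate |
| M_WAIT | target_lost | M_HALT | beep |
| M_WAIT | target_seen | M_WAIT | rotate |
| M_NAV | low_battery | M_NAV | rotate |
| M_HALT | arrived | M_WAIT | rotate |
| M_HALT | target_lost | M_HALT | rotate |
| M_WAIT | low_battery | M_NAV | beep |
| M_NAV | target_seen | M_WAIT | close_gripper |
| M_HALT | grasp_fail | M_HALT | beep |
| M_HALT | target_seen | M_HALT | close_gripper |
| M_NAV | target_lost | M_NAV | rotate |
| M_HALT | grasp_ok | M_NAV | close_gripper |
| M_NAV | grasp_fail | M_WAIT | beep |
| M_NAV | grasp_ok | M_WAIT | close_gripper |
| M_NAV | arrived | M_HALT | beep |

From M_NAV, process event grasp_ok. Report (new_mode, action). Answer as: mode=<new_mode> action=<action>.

mode=M_WAIT action=close_gripper

current mode = M_NAV; filter table to that mode:
  (M_NAV, low_battery) → (M_NAV, rotate)
  (M_NAV, target_seen) → (M_WAIT, close_gripper)
  (M_NAV, target_lost) → (M_NAV, rotate)
  (M_NAV, grasp_fail) → (M_WAIT, beep)
  (M_NAV, grasp_ok) → (M_WAIT, close_gripper)  ← event matches
  (M_NAV, arrived) → (M_HALT, beep)
event = grasp_ok selects (M_WAIT, close_gripper)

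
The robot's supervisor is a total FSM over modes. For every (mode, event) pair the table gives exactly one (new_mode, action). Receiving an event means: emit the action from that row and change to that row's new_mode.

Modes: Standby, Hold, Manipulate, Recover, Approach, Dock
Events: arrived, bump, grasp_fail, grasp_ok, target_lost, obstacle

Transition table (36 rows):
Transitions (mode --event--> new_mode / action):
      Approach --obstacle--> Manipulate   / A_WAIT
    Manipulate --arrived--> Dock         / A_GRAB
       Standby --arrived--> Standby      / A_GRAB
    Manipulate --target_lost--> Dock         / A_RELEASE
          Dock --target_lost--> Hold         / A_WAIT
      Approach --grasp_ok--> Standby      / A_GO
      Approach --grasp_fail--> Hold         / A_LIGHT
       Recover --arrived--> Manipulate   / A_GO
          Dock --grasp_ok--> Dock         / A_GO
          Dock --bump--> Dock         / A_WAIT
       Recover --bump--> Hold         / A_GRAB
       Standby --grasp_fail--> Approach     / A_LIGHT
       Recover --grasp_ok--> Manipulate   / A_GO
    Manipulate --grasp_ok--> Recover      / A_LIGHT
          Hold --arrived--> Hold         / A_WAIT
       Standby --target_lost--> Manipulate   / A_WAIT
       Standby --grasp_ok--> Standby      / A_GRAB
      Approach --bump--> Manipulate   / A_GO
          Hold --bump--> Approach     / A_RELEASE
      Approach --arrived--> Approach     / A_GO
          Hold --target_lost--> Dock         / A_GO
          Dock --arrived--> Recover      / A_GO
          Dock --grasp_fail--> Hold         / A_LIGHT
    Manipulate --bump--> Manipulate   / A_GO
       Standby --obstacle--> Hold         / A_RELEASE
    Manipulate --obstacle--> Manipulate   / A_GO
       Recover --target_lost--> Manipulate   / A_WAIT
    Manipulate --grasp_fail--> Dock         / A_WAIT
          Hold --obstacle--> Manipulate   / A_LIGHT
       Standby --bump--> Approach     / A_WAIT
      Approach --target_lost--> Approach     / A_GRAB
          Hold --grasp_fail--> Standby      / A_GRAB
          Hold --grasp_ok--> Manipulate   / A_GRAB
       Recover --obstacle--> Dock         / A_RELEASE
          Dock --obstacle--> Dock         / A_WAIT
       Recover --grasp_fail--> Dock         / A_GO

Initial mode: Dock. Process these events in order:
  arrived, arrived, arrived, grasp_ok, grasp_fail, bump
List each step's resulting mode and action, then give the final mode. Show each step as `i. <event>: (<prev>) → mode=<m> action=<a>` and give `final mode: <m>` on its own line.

1. arrived: (Dock) → mode=Recover action=A_GO
2. arrived: (Recover) → mode=Manipulate action=A_GO
3. arrived: (Manipulate) → mode=Dock action=A_GRAB
4. grasp_ok: (Dock) → mode=Dock action=A_GO
5. grasp_fail: (Dock) → mode=Hold action=A_LIGHT
6. bump: (Hold) → mode=Approach action=A_RELEASE

final mode: Approach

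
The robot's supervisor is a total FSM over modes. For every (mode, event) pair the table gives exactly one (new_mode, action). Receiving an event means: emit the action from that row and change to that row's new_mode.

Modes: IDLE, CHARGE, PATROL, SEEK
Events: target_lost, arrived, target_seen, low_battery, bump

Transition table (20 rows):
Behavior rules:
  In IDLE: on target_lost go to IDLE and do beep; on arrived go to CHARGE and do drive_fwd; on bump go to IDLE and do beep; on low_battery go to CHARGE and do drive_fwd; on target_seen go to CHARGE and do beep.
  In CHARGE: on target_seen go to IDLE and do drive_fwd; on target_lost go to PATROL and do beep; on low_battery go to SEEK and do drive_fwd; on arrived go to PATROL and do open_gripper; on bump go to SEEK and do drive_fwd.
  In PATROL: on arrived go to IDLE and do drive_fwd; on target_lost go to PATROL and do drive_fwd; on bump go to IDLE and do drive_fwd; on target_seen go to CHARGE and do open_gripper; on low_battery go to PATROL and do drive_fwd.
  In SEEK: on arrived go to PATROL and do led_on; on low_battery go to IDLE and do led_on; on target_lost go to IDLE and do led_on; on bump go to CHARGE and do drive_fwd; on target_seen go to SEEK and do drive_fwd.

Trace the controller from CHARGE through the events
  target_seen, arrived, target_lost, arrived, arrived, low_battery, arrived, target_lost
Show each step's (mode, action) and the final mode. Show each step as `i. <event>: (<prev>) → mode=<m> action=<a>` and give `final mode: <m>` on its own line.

final mode: PATROL

1. target_seen: (CHARGE) → mode=IDLE action=drive_fwd
2. arrived: (IDLE) → mode=CHARGE action=drive_fwd
3. target_lost: (CHARGE) → mode=PATROL action=beep
4. arrived: (PATROL) → mode=IDLE action=drive_fwd
5. arrived: (IDLE) → mode=CHARGE action=drive_fwd
6. low_battery: (CHARGE) → mode=SEEK action=drive_fwd
7. arrived: (SEEK) → mode=PATROL action=led_on
8. target_lost: (PATROL) → mode=PATROL action=drive_fwd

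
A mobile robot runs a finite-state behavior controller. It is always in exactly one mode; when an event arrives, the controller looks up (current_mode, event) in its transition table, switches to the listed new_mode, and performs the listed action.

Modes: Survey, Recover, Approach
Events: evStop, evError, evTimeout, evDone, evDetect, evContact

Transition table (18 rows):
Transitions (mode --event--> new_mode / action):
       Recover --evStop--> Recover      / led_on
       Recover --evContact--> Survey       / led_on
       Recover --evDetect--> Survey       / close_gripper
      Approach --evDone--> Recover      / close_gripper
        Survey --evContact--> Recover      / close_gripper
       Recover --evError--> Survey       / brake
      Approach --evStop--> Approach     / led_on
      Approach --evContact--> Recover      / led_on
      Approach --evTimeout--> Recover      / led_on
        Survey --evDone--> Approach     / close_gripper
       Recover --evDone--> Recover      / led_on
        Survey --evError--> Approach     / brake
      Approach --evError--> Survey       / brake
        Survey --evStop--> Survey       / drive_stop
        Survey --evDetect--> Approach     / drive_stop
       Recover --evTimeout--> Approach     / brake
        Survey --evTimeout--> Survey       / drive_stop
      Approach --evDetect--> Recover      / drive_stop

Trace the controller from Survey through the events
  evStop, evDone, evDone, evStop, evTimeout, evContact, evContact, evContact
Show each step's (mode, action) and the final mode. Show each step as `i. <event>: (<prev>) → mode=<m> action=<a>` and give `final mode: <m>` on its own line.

1. evStop: (Survey) → mode=Survey action=drive_stop
2. evDone: (Survey) → mode=Approach action=close_gripper
3. evDone: (Approach) → mode=Recover action=close_gripper
4. evStop: (Recover) → mode=Recover action=led_on
5. evTimeout: (Recover) → mode=Approach action=brake
6. evContact: (Approach) → mode=Recover action=led_on
7. evContact: (Recover) → mode=Survey action=led_on
8. evContact: (Survey) → mode=Recover action=close_gripper

final mode: Recover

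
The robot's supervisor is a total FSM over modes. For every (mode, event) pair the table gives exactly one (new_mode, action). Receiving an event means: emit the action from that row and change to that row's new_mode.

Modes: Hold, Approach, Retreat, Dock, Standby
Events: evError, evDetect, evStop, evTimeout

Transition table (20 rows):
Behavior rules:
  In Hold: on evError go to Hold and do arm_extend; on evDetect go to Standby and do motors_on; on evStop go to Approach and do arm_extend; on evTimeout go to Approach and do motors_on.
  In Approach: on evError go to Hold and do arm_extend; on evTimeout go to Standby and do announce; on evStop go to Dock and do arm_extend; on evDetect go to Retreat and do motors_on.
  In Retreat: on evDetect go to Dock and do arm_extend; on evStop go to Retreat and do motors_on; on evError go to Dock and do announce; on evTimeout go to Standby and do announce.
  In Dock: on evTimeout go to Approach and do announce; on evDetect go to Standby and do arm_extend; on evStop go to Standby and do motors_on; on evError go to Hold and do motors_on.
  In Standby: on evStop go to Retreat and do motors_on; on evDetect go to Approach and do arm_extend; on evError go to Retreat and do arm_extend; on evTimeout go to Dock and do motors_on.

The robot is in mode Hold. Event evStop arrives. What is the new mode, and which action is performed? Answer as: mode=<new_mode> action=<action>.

current mode = Hold; filter table to that mode:
  (Hold, evError) → (Hold, arm_extend)
  (Hold, evDetect) → (Standby, motors_on)
  (Hold, evStop) → (Approach, arm_extend)  ← event matches
  (Hold, evTimeout) → (Approach, motors_on)
event = evStop selects (Approach, arm_extend)

mode=Approach action=arm_extend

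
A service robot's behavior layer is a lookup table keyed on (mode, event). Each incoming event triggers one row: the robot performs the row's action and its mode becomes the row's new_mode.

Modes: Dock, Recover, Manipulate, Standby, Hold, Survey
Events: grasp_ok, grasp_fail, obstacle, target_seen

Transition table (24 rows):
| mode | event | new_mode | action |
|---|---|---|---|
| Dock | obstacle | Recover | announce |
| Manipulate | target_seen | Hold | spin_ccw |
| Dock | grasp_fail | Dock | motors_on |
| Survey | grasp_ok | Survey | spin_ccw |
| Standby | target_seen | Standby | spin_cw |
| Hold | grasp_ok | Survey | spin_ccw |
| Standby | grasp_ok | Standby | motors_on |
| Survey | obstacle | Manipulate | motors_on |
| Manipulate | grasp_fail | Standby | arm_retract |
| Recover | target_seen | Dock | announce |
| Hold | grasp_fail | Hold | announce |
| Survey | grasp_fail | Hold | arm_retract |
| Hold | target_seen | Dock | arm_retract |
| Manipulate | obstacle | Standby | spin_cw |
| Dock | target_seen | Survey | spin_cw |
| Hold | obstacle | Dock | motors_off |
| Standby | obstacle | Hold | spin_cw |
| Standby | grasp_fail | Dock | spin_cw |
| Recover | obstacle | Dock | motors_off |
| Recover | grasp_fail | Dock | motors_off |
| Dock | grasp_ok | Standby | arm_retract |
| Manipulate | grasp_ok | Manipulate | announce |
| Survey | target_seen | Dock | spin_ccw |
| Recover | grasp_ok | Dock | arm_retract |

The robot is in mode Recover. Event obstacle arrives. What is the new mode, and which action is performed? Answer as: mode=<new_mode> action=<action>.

mode=Dock action=motors_off

current mode = Recover; filter table to that mode:
  (Recover, target_seen) → (Dock, announce)
  (Recover, obstacle) → (Dock, motors_off)  ← event matches
  (Recover, grasp_fail) → (Dock, motors_off)
  (Recover, grasp_ok) → (Dock, arm_retract)
event = obstacle selects (Dock, motors_off)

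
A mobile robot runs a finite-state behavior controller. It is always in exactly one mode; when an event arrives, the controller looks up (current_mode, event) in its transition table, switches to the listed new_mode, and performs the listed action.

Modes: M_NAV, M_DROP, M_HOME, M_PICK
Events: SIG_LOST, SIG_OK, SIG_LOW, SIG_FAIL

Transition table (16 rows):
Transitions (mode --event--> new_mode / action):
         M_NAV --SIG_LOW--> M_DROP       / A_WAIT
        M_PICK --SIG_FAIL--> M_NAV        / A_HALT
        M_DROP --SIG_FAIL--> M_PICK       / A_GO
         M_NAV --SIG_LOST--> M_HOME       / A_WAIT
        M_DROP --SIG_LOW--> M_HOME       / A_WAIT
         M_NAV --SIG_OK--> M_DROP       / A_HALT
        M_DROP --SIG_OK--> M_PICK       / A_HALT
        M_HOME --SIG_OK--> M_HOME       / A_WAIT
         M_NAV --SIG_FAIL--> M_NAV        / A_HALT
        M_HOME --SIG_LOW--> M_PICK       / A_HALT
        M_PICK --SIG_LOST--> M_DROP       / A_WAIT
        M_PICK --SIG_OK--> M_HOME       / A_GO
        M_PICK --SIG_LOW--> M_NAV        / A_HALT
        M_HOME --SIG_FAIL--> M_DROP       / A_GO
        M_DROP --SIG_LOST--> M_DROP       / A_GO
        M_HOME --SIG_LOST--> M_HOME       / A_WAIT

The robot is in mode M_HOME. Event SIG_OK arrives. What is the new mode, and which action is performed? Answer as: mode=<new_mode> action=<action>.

mode=M_HOME action=A_WAIT

current mode = M_HOME; filter table to that mode:
  (M_HOME, SIG_OK) → (M_HOME, A_WAIT)  ← event matches
  (M_HOME, SIG_LOW) → (M_PICK, A_HALT)
  (M_HOME, SIG_FAIL) → (M_DROP, A_GO)
  (M_HOME, SIG_LOST) → (M_HOME, A_WAIT)
event = SIG_OK selects (M_HOME, A_WAIT)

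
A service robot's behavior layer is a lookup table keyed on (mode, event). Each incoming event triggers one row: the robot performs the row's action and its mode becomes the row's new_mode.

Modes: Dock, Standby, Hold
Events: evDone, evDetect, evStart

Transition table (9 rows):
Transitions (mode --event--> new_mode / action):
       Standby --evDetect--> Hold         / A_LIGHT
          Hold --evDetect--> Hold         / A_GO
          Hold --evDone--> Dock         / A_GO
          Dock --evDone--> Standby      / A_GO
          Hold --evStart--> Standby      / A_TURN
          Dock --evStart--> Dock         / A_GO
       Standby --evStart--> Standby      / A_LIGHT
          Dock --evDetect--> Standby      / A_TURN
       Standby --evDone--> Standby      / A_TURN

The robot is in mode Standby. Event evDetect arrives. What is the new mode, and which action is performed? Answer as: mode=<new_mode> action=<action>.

mode=Hold action=A_LIGHT

current mode = Standby; filter table to that mode:
  (Standby, evDetect) → (Hold, A_LIGHT)  ← event matches
  (Standby, evStart) → (Standby, A_LIGHT)
  (Standby, evDone) → (Standby, A_TURN)
event = evDetect selects (Hold, A_LIGHT)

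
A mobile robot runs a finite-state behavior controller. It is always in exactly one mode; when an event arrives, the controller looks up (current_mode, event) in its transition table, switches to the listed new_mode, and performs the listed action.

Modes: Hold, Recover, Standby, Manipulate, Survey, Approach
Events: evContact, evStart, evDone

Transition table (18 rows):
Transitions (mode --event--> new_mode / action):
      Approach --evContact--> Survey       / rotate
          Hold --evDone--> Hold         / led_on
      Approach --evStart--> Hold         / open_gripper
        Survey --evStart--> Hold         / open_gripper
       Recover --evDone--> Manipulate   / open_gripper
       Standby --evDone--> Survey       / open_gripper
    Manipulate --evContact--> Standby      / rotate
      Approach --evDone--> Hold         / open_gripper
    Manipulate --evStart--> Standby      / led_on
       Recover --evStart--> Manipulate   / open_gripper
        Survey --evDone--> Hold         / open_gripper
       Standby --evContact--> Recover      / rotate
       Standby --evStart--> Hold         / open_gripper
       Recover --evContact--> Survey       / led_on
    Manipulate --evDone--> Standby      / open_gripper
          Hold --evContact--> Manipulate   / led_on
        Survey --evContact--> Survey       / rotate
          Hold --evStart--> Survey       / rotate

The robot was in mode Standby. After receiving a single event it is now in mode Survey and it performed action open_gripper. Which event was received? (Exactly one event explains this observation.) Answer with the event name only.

try evContact: (Standby, evContact) → (Recover, rotate)
try evStart: (Standby, evStart) → (Hold, open_gripper)
try evDone: (Standby, evDone) → (Survey, open_gripper)  ← matches

evDone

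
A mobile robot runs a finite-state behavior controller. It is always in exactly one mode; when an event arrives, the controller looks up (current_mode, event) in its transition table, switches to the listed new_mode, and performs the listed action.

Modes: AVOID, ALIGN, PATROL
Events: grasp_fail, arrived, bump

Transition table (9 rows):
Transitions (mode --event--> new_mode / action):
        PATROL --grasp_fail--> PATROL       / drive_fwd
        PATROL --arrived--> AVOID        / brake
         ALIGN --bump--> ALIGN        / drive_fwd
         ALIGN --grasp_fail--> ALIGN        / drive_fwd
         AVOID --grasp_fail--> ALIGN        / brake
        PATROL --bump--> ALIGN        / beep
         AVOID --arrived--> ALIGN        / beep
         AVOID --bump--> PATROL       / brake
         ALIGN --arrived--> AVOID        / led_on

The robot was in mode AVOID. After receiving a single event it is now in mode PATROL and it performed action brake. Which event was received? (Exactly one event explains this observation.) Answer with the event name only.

try grasp_fail: (AVOID, grasp_fail) → (ALIGN, brake)
try arrived: (AVOID, arrived) → (ALIGN, beep)
try bump: (AVOID, bump) → (PATROL, brake)  ← matches

bump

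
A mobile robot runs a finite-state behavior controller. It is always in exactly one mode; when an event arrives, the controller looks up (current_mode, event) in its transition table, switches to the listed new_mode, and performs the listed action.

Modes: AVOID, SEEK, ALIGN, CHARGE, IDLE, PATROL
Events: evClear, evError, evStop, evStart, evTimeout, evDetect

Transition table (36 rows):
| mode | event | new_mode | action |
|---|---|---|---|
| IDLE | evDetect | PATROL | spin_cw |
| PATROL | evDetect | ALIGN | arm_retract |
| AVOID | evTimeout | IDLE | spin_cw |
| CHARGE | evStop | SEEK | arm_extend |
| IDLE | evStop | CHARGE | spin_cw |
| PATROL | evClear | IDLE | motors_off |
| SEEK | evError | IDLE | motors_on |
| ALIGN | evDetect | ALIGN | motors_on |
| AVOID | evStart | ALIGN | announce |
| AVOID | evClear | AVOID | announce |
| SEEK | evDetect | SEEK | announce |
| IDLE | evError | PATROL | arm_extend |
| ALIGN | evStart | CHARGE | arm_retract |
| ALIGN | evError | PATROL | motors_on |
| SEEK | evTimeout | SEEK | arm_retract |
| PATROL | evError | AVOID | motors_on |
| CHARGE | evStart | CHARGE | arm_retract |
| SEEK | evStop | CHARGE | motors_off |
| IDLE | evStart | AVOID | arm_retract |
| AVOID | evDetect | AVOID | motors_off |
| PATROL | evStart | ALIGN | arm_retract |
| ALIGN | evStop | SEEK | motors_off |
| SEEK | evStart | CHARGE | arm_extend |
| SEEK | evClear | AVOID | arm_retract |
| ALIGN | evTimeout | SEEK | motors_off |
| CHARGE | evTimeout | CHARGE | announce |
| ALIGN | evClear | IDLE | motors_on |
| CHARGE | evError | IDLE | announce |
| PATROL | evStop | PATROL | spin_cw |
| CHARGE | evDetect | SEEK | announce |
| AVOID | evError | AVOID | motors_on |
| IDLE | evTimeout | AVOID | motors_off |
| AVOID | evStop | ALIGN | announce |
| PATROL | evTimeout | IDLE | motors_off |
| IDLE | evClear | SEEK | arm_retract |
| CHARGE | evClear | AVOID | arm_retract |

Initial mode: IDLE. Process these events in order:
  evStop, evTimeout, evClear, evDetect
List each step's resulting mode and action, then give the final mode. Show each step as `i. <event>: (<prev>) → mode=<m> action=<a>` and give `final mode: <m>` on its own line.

1. evStop: (IDLE) → mode=CHARGE action=spin_cw
2. evTimeout: (CHARGE) → mode=CHARGE action=announce
3. evClear: (CHARGE) → mode=AVOID action=arm_retract
4. evDetect: (AVOID) → mode=AVOID action=motors_off

final mode: AVOID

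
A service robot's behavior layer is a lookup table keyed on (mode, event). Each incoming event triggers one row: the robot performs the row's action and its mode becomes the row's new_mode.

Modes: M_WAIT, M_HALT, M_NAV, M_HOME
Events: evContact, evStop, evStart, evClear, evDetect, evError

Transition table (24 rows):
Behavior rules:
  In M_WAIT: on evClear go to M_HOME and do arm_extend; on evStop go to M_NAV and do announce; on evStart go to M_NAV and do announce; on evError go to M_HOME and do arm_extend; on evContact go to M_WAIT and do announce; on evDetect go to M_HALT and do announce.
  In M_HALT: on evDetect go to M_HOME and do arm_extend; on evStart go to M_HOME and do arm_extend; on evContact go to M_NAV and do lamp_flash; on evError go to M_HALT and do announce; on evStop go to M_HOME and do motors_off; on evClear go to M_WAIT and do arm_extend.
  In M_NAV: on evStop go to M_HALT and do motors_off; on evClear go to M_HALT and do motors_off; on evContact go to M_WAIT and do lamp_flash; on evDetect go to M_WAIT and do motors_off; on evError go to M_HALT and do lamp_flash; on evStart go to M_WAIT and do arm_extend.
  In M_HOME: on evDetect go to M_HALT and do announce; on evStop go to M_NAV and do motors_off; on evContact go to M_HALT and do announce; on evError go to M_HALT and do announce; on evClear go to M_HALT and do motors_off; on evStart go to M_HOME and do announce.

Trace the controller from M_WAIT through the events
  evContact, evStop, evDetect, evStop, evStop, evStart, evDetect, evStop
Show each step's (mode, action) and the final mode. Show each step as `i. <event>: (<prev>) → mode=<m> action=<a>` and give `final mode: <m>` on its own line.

1. evContact: (M_WAIT) → mode=M_WAIT action=announce
2. evStop: (M_WAIT) → mode=M_NAV action=announce
3. evDetect: (M_NAV) → mode=M_WAIT action=motors_off
4. evStop: (M_WAIT) → mode=M_NAV action=announce
5. evStop: (M_NAV) → mode=M_HALT action=motors_off
6. evStart: (M_HALT) → mode=M_HOME action=arm_extend
7. evDetect: (M_HOME) → mode=M_HALT action=announce
8. evStop: (M_HALT) → mode=M_HOME action=motors_off

final mode: M_HOME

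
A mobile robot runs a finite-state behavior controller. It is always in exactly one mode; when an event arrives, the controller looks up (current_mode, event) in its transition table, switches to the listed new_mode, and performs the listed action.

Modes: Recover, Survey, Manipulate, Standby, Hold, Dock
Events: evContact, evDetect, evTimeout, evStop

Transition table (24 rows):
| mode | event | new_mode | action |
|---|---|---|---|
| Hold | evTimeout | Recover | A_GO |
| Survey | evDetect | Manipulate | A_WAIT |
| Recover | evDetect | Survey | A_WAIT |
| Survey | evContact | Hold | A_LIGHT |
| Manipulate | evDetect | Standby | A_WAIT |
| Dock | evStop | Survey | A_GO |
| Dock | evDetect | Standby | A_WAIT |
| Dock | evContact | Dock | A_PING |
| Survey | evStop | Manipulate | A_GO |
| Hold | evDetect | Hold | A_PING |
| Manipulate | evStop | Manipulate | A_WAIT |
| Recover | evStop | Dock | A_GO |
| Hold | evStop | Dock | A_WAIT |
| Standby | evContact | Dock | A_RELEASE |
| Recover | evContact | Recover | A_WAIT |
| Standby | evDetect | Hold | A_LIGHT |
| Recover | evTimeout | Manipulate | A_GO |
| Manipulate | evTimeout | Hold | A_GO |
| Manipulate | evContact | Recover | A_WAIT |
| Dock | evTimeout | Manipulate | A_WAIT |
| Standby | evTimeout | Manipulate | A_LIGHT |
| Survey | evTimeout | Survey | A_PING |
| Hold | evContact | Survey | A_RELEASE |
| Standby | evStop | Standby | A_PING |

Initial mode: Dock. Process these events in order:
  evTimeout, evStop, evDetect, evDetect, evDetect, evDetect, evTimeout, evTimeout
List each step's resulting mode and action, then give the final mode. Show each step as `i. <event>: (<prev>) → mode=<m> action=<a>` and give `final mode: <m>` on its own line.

1. evTimeout: (Dock) → mode=Manipulate action=A_WAIT
2. evStop: (Manipulate) → mode=Manipulate action=A_WAIT
3. evDetect: (Manipulate) → mode=Standby action=A_WAIT
4. evDetect: (Standby) → mode=Hold action=A_LIGHT
5. evDetect: (Hold) → mode=Hold action=A_PING
6. evDetect: (Hold) → mode=Hold action=A_PING
7. evTimeout: (Hold) → mode=Recover action=A_GO
8. evTimeout: (Recover) → mode=Manipulate action=A_GO

final mode: Manipulate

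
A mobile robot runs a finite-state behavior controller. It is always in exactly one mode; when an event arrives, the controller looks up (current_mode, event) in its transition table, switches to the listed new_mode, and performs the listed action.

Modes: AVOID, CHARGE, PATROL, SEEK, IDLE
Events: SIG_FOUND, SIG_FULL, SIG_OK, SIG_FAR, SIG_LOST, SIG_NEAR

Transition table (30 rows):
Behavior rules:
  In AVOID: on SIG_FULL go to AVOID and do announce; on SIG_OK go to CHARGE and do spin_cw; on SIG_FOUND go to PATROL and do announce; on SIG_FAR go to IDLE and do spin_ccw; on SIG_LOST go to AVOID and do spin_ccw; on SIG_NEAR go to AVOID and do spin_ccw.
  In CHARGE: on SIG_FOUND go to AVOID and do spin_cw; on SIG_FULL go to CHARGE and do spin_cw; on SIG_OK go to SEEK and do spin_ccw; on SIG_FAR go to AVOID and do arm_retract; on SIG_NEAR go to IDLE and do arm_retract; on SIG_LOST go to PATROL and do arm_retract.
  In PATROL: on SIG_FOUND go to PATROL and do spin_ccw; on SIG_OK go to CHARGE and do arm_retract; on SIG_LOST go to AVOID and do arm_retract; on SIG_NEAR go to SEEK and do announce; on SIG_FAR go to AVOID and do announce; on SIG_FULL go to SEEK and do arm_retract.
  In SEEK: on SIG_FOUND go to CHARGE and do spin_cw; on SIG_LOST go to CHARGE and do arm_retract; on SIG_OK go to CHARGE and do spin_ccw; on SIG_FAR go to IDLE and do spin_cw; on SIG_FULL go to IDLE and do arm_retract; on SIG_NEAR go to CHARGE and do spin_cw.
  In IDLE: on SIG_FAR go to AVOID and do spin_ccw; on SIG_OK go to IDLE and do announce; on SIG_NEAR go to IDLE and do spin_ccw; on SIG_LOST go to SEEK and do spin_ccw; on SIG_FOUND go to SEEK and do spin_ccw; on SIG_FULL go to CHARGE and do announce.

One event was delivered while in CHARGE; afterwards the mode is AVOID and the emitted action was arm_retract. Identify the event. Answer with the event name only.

SIG_FAR

try SIG_FOUND: (CHARGE, SIG_FOUND) → (AVOID, spin_cw)
try SIG_FULL: (CHARGE, SIG_FULL) → (CHARGE, spin_cw)
try SIG_OK: (CHARGE, SIG_OK) → (SEEK, spin_ccw)
try SIG_FAR: (CHARGE, SIG_FAR) → (AVOID, arm_retract)  ← matches
try SIG_LOST: (CHARGE, SIG_LOST) → (PATROL, arm_retract)
try SIG_NEAR: (CHARGE, SIG_NEAR) → (IDLE, arm_retract)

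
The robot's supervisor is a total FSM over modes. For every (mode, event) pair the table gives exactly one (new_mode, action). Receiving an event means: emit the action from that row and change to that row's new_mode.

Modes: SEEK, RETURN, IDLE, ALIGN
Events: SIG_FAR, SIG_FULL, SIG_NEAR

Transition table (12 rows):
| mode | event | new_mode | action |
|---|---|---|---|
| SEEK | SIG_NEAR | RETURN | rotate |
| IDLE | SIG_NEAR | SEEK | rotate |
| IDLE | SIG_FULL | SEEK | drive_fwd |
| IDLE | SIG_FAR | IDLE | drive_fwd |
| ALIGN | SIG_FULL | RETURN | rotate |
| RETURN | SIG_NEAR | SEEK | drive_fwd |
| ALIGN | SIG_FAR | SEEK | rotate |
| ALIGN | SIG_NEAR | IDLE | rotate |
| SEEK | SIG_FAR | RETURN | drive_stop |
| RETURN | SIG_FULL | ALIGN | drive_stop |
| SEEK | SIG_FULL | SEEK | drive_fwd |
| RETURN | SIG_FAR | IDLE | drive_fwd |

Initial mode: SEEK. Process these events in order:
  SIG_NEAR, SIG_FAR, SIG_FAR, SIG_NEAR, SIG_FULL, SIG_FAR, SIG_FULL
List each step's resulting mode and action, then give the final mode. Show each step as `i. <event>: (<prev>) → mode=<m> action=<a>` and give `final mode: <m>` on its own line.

final mode: ALIGN

1. SIG_NEAR: (SEEK) → mode=RETURN action=rotate
2. SIG_FAR: (RETURN) → mode=IDLE action=drive_fwd
3. SIG_FAR: (IDLE) → mode=IDLE action=drive_fwd
4. SIG_NEAR: (IDLE) → mode=SEEK action=rotate
5. SIG_FULL: (SEEK) → mode=SEEK action=drive_fwd
6. SIG_FAR: (SEEK) → mode=RETURN action=drive_stop
7. SIG_FULL: (RETURN) → mode=ALIGN action=drive_stop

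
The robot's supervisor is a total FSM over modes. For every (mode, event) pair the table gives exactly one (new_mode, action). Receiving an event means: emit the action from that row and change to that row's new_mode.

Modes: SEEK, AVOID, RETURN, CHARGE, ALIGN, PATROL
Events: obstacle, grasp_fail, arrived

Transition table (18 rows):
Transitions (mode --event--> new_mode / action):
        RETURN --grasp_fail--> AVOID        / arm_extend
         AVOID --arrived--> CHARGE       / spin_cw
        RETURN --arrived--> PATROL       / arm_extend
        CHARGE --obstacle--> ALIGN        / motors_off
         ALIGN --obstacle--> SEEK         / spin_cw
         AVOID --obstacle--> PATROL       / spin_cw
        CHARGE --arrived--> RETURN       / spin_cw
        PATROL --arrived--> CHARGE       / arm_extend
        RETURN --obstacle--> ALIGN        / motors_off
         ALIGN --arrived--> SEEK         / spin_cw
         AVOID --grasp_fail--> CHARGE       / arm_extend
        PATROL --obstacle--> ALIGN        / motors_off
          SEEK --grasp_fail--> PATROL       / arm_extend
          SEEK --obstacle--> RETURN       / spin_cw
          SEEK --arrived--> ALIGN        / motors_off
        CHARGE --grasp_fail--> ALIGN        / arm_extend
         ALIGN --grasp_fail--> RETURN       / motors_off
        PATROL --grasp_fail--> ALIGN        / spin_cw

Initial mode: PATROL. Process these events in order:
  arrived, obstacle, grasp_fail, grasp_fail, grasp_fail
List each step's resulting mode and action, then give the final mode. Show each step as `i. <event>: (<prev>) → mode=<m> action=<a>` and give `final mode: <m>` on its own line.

final mode: CHARGE

1. arrived: (PATROL) → mode=CHARGE action=arm_extend
2. obstacle: (CHARGE) → mode=ALIGN action=motors_off
3. grasp_fail: (ALIGN) → mode=RETURN action=motors_off
4. grasp_fail: (RETURN) → mode=AVOID action=arm_extend
5. grasp_fail: (AVOID) → mode=CHARGE action=arm_extend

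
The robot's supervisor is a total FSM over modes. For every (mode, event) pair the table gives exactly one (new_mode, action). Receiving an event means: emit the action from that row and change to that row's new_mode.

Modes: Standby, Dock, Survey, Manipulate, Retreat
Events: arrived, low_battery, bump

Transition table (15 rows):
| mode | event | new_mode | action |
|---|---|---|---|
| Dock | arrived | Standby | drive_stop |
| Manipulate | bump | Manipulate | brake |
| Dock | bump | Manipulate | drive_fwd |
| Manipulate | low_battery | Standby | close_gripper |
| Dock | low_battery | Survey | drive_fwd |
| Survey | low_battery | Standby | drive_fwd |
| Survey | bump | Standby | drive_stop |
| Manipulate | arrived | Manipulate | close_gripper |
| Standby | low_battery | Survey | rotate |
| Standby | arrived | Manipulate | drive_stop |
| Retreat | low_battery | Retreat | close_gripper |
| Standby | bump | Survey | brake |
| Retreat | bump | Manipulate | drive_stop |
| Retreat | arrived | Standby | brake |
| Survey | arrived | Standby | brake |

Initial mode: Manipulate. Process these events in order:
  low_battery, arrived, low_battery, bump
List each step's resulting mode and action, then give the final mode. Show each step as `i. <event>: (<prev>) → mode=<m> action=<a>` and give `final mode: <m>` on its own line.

final mode: Survey

1. low_battery: (Manipulate) → mode=Standby action=close_gripper
2. arrived: (Standby) → mode=Manipulate action=drive_stop
3. low_battery: (Manipulate) → mode=Standby action=close_gripper
4. bump: (Standby) → mode=Survey action=brake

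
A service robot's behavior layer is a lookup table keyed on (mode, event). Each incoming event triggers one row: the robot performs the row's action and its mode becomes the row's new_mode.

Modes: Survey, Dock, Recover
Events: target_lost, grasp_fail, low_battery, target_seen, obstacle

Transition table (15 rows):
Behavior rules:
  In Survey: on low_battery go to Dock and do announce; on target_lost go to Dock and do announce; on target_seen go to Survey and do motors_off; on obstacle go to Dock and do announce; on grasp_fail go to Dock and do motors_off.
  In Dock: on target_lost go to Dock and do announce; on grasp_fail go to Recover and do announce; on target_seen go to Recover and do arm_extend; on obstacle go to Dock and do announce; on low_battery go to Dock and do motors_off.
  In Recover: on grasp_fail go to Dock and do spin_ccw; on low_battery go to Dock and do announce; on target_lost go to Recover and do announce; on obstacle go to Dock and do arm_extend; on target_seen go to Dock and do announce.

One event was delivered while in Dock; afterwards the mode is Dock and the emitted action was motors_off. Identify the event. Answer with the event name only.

try target_lost: (Dock, target_lost) → (Dock, announce)
try grasp_fail: (Dock, grasp_fail) → (Recover, announce)
try low_battery: (Dock, low_battery) → (Dock, motors_off)  ← matches
try target_seen: (Dock, target_seen) → (Recover, arm_extend)
try obstacle: (Dock, obstacle) → (Dock, announce)

low_battery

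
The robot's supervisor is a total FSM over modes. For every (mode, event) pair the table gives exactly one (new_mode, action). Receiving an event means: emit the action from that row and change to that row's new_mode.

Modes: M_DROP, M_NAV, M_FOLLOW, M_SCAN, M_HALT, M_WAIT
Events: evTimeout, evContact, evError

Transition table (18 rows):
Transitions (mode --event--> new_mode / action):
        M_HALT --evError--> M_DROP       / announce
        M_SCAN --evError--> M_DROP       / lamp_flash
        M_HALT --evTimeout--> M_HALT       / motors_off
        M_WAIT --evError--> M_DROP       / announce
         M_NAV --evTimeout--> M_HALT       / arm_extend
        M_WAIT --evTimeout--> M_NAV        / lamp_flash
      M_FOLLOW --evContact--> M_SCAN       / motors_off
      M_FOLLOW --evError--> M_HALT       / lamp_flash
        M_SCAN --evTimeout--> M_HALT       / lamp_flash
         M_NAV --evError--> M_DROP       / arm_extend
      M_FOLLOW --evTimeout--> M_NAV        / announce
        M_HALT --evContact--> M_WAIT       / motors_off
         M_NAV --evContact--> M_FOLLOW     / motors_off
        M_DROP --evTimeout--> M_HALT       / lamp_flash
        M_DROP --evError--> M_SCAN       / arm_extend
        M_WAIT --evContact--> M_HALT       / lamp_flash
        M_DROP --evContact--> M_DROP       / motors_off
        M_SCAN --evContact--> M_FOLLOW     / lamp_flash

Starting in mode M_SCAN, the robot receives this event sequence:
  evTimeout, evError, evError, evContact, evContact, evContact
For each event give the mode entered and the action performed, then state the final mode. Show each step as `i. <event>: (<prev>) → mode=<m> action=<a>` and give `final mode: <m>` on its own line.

final mode: M_FOLLOW

1. evTimeout: (M_SCAN) → mode=M_HALT action=lamp_flash
2. evError: (M_HALT) → mode=M_DROP action=announce
3. evError: (M_DROP) → mode=M_SCAN action=arm_extend
4. evContact: (M_SCAN) → mode=M_FOLLOW action=lamp_flash
5. evContact: (M_FOLLOW) → mode=M_SCAN action=motors_off
6. evContact: (M_SCAN) → mode=M_FOLLOW action=lamp_flash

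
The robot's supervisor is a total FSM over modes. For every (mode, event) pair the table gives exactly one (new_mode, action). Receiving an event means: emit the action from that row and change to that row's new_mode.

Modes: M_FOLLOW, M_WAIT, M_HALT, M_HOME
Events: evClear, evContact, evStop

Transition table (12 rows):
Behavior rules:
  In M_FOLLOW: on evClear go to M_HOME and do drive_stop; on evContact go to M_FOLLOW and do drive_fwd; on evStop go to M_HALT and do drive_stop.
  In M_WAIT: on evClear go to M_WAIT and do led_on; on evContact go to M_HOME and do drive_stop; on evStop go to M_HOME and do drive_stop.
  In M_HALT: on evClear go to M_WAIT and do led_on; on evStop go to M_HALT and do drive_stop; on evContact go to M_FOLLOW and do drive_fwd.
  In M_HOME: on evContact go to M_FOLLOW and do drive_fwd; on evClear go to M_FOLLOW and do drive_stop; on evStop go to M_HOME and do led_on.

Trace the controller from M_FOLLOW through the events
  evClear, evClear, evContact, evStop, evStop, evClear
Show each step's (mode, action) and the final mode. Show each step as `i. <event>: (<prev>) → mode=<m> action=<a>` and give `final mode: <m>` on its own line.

final mode: M_WAIT

1. evClear: (M_FOLLOW) → mode=M_HOME action=drive_stop
2. evClear: (M_HOME) → mode=M_FOLLOW action=drive_stop
3. evContact: (M_FOLLOW) → mode=M_FOLLOW action=drive_fwd
4. evStop: (M_FOLLOW) → mode=M_HALT action=drive_stop
5. evStop: (M_HALT) → mode=M_HALT action=drive_stop
6. evClear: (M_HALT) → mode=M_WAIT action=led_on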